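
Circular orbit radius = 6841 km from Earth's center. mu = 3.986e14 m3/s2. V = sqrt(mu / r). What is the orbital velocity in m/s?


V = sqrt(3.986e14 / 6841000) = 7633 m/s

7633 m/s


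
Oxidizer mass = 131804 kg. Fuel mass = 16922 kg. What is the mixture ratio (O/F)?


MR = 131804 / 16922 = 7.79

7.79


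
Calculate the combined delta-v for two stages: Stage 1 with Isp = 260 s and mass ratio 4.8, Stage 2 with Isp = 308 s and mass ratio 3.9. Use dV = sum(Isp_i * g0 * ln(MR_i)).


dV1 = 260 * 9.81 * ln(4.8) = 4000.9 m/s
dV2 = 308 * 9.81 * ln(3.9) = 4112.2 m/s
Total dV = 4000.9 + 4112.2 = 8113.1 m/s ~ 8113 m/s

8113 m/s


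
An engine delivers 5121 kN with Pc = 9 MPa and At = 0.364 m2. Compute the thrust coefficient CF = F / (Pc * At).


CF = 5121000 / (9e6 * 0.364) = 1.56

1.56


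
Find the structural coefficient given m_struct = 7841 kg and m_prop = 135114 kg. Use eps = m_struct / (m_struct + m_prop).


eps = 7841 / (7841 + 135114) = 0.0548

0.0548


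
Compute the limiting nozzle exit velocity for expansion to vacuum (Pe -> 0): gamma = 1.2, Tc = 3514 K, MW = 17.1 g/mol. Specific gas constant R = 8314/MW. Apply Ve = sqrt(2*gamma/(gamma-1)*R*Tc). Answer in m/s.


R = 8314 / 17.1 = 486.2 J/(kg.K)
Ve = sqrt(2 * 1.2 / (1.2 - 1) * 486.2 * 3514) = 4528 m/s

4528 m/s


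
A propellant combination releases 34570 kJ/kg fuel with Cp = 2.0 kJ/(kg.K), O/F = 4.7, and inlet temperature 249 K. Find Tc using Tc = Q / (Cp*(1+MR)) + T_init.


Tc = 34570 / (2.0 * (1 + 4.7)) + 249 = 3281 K

3281 K


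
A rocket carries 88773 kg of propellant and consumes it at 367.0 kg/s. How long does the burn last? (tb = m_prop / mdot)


tb = 88773 / 367.0 = 241.9 s

241.9 s


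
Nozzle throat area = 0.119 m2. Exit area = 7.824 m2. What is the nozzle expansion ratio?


AR = 7.824 / 0.119 = 65.7

65.7


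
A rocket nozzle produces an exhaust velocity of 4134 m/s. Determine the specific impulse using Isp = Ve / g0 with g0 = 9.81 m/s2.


Isp = Ve / g0 = 4134 / 9.81 = 421.4 s

421.4 s


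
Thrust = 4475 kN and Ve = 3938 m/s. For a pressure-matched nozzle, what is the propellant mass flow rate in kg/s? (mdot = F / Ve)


mdot = F / Ve = 4475000 / 3938 = 1136.4 kg/s

1136.4 kg/s


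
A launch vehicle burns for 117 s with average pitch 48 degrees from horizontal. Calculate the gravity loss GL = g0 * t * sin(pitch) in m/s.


GL = 9.81 * 117 * sin(48 deg) = 853 m/s

853 m/s


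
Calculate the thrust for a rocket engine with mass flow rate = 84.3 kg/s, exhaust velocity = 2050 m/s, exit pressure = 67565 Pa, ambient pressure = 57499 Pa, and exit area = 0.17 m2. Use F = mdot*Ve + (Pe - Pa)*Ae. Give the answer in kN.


F = 84.3 * 2050 + (67565 - 57499) * 0.17 = 174526.0 N = 174.5 kN

174.5 kN


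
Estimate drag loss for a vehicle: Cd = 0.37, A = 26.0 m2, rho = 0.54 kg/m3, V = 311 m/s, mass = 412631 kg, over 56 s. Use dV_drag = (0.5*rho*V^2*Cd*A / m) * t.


D = 0.5 * 0.54 * 311^2 * 0.37 * 26.0 = 251223.13 N
a = 251223.13 / 412631 = 0.6088 m/s2
dV = 0.6088 * 56 = 34.1 m/s

34.1 m/s


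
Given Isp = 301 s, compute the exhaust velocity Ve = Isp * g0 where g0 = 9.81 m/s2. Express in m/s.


Ve = Isp * g0 = 301 * 9.81 = 2952.8 m/s

2952.8 m/s


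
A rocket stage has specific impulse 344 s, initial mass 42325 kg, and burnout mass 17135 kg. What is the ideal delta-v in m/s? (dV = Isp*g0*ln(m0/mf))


Ve = 344 * 9.81 = 3374.64 m/s
dV = 3374.64 * ln(42325/17135) = 3052 m/s

3052 m/s


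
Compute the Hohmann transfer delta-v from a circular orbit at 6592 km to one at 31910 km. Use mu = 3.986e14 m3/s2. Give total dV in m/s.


V1 = sqrt(mu/r1) = 7776.07 m/s
dV1 = V1*(sqrt(2*r2/(r1+r2)) - 1) = 2235.38 m/s
V2 = sqrt(mu/r2) = 3534.31 m/s
dV2 = V2*(1 - sqrt(2*r1/(r1+r2))) = 1466.14 m/s
Total dV = 3702 m/s

3702 m/s


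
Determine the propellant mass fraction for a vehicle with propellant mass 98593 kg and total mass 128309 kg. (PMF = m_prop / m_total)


PMF = 98593 / 128309 = 0.768

0.768


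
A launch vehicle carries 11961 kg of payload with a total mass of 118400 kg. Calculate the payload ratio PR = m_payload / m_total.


PR = 11961 / 118400 = 0.101

0.101


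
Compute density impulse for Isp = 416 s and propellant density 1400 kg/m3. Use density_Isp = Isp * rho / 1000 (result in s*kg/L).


rho*Isp = 416 * 1400 / 1000 = 582 s*kg/L

582 s*kg/L


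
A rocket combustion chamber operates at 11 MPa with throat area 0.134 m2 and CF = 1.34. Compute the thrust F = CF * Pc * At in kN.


F = 1.34 * 11e6 * 0.134 = 1.9752e+06 N = 1975.2 kN

1975.2 kN


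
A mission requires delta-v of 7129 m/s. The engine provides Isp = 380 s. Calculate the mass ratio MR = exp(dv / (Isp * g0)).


Ve = 380 * 9.81 = 3727.8 m/s
MR = exp(7129 / 3727.8) = 6.769

6.769


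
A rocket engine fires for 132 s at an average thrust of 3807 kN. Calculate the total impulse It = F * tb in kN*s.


It = 3807 * 132 = 502524 kN*s

502524 kN*s


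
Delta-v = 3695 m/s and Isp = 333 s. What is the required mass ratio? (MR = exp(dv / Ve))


Ve = 333 * 9.81 = 3266.73 m/s
MR = exp(3695 / 3266.73) = 3.099

3.099


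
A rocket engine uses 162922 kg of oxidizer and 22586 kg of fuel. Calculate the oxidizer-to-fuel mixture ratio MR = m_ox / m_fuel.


MR = 162922 / 22586 = 7.21

7.21


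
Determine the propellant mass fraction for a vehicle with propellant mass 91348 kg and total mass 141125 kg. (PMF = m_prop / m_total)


PMF = 91348 / 141125 = 0.647

0.647


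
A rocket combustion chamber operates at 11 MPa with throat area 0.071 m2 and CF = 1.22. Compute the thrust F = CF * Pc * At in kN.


F = 1.22 * 11e6 * 0.071 = 952820.0 N = 952.8 kN

952.8 kN


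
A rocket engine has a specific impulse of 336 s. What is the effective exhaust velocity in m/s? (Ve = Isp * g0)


Ve = Isp * g0 = 336 * 9.81 = 3296.2 m/s

3296.2 m/s


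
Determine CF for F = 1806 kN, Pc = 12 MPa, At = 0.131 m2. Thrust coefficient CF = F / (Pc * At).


CF = 1806000 / (12e6 * 0.131) = 1.15

1.15


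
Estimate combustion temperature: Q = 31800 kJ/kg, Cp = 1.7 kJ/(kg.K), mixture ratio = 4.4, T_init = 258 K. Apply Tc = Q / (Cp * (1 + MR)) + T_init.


Tc = 31800 / (1.7 * (1 + 4.4)) + 258 = 3722 K

3722 K


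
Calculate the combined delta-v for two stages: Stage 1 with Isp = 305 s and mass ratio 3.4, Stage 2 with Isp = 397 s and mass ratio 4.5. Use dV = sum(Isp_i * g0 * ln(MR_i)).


dV1 = 305 * 9.81 * ln(3.4) = 3661.6 m/s
dV2 = 397 * 9.81 * ln(4.5) = 5857.7 m/s
Total dV = 3661.6 + 5857.7 = 9519.3 m/s ~ 9519 m/s

9519 m/s


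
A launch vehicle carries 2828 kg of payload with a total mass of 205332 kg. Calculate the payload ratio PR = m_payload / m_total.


PR = 2828 / 205332 = 0.0138

0.0138


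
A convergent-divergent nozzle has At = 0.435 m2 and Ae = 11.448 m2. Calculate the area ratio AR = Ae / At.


AR = 11.448 / 0.435 = 26.3

26.3


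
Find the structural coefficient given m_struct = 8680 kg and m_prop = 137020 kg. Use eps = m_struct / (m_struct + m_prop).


eps = 8680 / (8680 + 137020) = 0.0596

0.0596


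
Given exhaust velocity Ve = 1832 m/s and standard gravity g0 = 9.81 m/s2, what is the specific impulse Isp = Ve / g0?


Isp = Ve / g0 = 1832 / 9.81 = 186.7 s

186.7 s


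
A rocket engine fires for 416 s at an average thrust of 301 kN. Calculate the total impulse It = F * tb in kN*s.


It = 301 * 416 = 125216 kN*s

125216 kN*s


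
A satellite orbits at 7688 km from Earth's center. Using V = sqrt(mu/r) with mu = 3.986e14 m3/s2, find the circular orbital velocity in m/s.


V = sqrt(3.986e14 / 7688000) = 7200 m/s

7200 m/s


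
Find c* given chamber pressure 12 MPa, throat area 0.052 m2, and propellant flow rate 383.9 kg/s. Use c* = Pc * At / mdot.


c* = 12e6 * 0.052 / 383.9 = 1625 m/s

1625 m/s


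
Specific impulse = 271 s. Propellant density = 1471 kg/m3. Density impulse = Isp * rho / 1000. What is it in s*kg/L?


rho*Isp = 271 * 1471 / 1000 = 399 s*kg/L

399 s*kg/L


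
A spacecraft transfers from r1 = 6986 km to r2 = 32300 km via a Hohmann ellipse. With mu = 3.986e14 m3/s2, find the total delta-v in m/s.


V1 = sqrt(mu/r1) = 7553.61 m/s
dV1 = V1*(sqrt(2*r2/(r1+r2)) - 1) = 2132.56 m/s
V2 = sqrt(mu/r2) = 3512.91 m/s
dV2 = V2*(1 - sqrt(2*r1/(r1+r2))) = 1417.94 m/s
Total dV = 3550 m/s

3550 m/s


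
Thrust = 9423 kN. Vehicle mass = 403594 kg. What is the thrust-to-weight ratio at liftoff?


TWR = 9423000 / (403594 * 9.81) = 2.38

2.38


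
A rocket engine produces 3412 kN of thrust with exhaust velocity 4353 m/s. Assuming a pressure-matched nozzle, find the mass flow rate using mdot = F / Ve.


mdot = F / Ve = 3412000 / 4353 = 783.8 kg/s

783.8 kg/s


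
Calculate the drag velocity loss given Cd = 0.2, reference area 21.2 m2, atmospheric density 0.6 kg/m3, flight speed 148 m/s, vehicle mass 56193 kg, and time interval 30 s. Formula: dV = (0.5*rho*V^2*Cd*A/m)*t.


D = 0.5 * 0.6 * 148^2 * 0.2 * 21.2 = 27861.89 N
a = 27861.89 / 56193 = 0.4958 m/s2
dV = 0.4958 * 30 = 14.9 m/s

14.9 m/s


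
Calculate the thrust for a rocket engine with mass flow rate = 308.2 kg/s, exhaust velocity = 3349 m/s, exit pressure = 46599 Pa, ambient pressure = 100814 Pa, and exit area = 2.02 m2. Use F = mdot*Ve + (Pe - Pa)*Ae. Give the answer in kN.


F = 308.2 * 3349 + (46599 - 100814) * 2.02 = 922647.0 N = 922.6 kN

922.6 kN


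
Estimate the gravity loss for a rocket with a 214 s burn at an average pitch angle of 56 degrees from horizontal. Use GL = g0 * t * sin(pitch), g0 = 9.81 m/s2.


GL = 9.81 * 214 * sin(56 deg) = 1740 m/s

1740 m/s


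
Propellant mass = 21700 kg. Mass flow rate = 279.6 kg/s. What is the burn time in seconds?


tb = 21700 / 279.6 = 77.6 s

77.6 s


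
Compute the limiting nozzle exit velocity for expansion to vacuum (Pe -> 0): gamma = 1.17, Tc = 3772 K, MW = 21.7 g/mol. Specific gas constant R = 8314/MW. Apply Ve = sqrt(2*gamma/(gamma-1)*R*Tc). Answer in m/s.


R = 8314 / 21.7 = 383.13 J/(kg.K)
Ve = sqrt(2 * 1.17 / (1.17 - 1) * 383.13 * 3772) = 4460 m/s

4460 m/s


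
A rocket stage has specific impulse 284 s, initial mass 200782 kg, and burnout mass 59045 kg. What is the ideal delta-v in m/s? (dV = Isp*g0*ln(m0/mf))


Ve = 284 * 9.81 = 2786.04 m/s
dV = 2786.04 * ln(200782/59045) = 3410 m/s

3410 m/s


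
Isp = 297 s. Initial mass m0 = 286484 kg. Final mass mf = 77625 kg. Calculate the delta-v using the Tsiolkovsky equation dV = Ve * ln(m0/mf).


Ve = 297 * 9.81 = 2913.57 m/s
dV = 2913.57 * ln(286484/77625) = 3805 m/s

3805 m/s


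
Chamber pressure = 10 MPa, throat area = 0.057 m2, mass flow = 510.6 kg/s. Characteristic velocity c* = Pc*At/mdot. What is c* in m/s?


c* = 10e6 * 0.057 / 510.6 = 1116 m/s

1116 m/s


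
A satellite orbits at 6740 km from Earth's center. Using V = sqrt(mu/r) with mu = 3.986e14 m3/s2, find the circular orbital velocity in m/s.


V = sqrt(3.986e14 / 6740000) = 7690 m/s

7690 m/s


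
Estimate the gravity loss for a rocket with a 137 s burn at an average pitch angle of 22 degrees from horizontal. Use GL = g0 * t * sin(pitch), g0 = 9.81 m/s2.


GL = 9.81 * 137 * sin(22 deg) = 503 m/s

503 m/s


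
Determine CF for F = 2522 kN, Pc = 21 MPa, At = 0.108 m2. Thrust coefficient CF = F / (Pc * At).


CF = 2522000 / (21e6 * 0.108) = 1.11

1.11


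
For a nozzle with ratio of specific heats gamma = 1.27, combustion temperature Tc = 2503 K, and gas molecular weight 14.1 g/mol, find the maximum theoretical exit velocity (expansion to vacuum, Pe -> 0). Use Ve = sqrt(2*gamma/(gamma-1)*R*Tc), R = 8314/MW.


R = 8314 / 14.1 = 589.65 J/(kg.K)
Ve = sqrt(2 * 1.27 / (1.27 - 1) * 589.65 * 2503) = 3726 m/s

3726 m/s


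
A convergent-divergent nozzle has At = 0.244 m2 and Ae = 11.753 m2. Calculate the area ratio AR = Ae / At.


AR = 11.753 / 0.244 = 48.2

48.2


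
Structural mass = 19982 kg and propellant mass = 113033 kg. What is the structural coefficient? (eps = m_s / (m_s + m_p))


eps = 19982 / (19982 + 113033) = 0.1502

0.1502


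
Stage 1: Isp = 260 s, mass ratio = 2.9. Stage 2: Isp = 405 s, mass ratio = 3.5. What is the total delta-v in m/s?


dV1 = 260 * 9.81 * ln(2.9) = 2715.7 m/s
dV2 = 405 * 9.81 * ln(3.5) = 4977.3 m/s
Total dV = 2715.7 + 4977.3 = 7693.0 m/s ~ 7693 m/s

7693 m/s


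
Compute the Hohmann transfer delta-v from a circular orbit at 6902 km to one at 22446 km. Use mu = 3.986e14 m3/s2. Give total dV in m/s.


V1 = sqrt(mu/r1) = 7599.43 m/s
dV1 = V1*(sqrt(2*r2/(r1+r2)) - 1) = 1799.45 m/s
V2 = sqrt(mu/r2) = 4214.04 m/s
dV2 = V2*(1 - sqrt(2*r1/(r1+r2))) = 1323.95 m/s
Total dV = 3123 m/s

3123 m/s


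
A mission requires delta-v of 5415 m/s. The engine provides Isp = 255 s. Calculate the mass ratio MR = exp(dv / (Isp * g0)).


Ve = 255 * 9.81 = 2501.55 m/s
MR = exp(5415 / 2501.55) = 8.712

8.712


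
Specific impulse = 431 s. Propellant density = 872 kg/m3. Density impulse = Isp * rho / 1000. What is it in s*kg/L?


rho*Isp = 431 * 872 / 1000 = 376 s*kg/L

376 s*kg/L


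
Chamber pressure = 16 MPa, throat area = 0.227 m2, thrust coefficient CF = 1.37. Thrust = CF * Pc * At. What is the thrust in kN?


F = 1.37 * 16e6 * 0.227 = 4.9758e+06 N = 4975.8 kN

4975.8 kN


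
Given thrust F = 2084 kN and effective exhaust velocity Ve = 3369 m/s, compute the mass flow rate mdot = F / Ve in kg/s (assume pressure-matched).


mdot = F / Ve = 2084000 / 3369 = 618.6 kg/s

618.6 kg/s


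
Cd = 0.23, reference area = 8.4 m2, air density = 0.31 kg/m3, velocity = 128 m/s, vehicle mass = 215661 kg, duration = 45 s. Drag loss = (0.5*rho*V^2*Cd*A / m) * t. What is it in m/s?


D = 0.5 * 0.31 * 128^2 * 0.23 * 8.4 = 4906.35 N
a = 4906.35 / 215661 = 0.0228 m/s2
dV = 0.0228 * 45 = 1.0 m/s

1.0 m/s


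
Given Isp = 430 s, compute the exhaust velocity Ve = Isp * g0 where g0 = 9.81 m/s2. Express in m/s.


Ve = Isp * g0 = 430 * 9.81 = 4218.3 m/s

4218.3 m/s


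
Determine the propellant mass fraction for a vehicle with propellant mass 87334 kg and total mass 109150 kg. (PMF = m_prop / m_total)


PMF = 87334 / 109150 = 0.8

0.8


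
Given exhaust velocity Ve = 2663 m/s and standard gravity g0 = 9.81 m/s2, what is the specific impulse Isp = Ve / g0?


Isp = Ve / g0 = 2663 / 9.81 = 271.5 s

271.5 s


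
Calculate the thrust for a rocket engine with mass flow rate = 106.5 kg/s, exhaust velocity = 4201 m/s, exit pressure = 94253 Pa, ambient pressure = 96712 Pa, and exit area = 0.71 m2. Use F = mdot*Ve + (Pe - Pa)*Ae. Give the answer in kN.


F = 106.5 * 4201 + (94253 - 96712) * 0.71 = 445661.0 N = 445.7 kN

445.7 kN


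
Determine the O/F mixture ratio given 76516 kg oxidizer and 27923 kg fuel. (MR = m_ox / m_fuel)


MR = 76516 / 27923 = 2.74

2.74


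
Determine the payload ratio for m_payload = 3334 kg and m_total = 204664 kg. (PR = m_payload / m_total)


PR = 3334 / 204664 = 0.0163

0.0163


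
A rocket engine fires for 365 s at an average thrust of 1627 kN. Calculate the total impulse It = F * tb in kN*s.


It = 1627 * 365 = 593855 kN*s

593855 kN*s


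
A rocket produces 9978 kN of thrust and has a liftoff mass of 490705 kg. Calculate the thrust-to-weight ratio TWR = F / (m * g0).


TWR = 9978000 / (490705 * 9.81) = 2.07

2.07


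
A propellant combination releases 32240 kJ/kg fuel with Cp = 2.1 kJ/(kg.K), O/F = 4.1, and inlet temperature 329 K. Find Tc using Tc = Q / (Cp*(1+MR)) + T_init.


Tc = 32240 / (2.1 * (1 + 4.1)) + 329 = 3339 K

3339 K


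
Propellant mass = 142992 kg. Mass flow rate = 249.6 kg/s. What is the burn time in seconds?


tb = 142992 / 249.6 = 572.9 s

572.9 s


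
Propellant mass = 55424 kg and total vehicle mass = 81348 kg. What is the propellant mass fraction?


PMF = 55424 / 81348 = 0.681

0.681


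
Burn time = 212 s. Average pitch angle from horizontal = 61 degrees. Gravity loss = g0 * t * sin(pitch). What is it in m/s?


GL = 9.81 * 212 * sin(61 deg) = 1819 m/s

1819 m/s


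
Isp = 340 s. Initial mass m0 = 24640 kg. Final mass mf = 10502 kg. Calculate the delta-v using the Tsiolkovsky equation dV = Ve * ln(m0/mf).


Ve = 340 * 9.81 = 3335.4 m/s
dV = 3335.4 * ln(24640/10502) = 2844 m/s

2844 m/s


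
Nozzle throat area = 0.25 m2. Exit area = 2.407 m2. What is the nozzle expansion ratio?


AR = 2.407 / 0.25 = 9.6

9.6


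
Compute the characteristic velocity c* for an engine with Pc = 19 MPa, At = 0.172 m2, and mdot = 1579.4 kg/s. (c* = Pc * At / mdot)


c* = 19e6 * 0.172 / 1579.4 = 2069 m/s

2069 m/s


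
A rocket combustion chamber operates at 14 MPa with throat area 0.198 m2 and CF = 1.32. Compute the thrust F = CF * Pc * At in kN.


F = 1.32 * 14e6 * 0.198 = 3.6590e+06 N = 3659.0 kN

3659.0 kN


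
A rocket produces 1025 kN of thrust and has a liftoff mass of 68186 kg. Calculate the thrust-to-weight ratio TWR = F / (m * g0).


TWR = 1025000 / (68186 * 9.81) = 1.53

1.53


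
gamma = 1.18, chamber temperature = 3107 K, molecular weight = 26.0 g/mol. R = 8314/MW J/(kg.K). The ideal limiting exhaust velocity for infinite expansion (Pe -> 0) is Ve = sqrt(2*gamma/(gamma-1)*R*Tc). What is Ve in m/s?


R = 8314 / 26.0 = 319.77 J/(kg.K)
Ve = sqrt(2 * 1.18 / (1.18 - 1) * 319.77 * 3107) = 3609 m/s

3609 m/s


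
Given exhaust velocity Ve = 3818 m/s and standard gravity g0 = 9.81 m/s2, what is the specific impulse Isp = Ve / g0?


Isp = Ve / g0 = 3818 / 9.81 = 389.2 s

389.2 s


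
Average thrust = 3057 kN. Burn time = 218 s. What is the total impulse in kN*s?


It = 3057 * 218 = 666426 kN*s

666426 kN*s


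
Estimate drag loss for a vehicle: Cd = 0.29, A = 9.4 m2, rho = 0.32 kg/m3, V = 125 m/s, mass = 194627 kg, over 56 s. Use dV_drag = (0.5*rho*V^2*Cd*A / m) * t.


D = 0.5 * 0.32 * 125^2 * 0.29 * 9.4 = 6815.0 N
a = 6815.0 / 194627 = 0.035 m/s2
dV = 0.035 * 56 = 2.0 m/s

2.0 m/s


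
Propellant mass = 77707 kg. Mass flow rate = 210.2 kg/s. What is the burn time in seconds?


tb = 77707 / 210.2 = 369.7 s

369.7 s


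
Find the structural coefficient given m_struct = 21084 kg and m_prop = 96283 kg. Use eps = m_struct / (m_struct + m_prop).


eps = 21084 / (21084 + 96283) = 0.1796

0.1796


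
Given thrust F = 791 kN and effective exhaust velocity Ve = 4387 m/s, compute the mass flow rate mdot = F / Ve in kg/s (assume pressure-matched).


mdot = F / Ve = 791000 / 4387 = 180.3 kg/s

180.3 kg/s


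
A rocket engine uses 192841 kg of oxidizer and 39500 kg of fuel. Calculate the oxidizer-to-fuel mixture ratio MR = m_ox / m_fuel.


MR = 192841 / 39500 = 4.88

4.88


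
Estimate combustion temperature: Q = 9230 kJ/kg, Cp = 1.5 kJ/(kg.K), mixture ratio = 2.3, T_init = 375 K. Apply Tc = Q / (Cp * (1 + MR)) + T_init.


Tc = 9230 / (1.5 * (1 + 2.3)) + 375 = 2240 K

2240 K


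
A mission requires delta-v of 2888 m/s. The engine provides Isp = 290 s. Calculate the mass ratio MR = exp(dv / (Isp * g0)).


Ve = 290 * 9.81 = 2844.9 m/s
MR = exp(2888 / 2844.9) = 2.76

2.76


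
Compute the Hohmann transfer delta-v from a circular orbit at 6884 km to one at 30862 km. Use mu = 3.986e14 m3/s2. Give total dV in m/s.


V1 = sqrt(mu/r1) = 7609.36 m/s
dV1 = V1*(sqrt(2*r2/(r1+r2)) - 1) = 2121.24 m/s
V2 = sqrt(mu/r2) = 3593.82 m/s
dV2 = V2*(1 - sqrt(2*r1/(r1+r2))) = 1423.34 m/s
Total dV = 3545 m/s

3545 m/s


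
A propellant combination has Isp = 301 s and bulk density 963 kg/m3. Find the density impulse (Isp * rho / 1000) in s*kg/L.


rho*Isp = 301 * 963 / 1000 = 290 s*kg/L

290 s*kg/L


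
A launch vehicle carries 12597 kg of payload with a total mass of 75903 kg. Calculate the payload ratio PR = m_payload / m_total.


PR = 12597 / 75903 = 0.166

0.166


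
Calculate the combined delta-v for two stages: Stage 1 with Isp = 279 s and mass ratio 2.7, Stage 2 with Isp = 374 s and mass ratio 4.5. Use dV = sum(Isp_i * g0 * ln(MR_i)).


dV1 = 279 * 9.81 * ln(2.7) = 2718.5 m/s
dV2 = 374 * 9.81 * ln(4.5) = 5518.4 m/s
Total dV = 2718.5 + 5518.4 = 8236.9 m/s ~ 8237 m/s

8237 m/s


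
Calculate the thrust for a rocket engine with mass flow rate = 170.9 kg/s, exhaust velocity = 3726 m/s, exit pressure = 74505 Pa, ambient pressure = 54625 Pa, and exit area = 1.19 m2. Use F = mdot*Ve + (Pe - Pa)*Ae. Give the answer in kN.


F = 170.9 * 3726 + (74505 - 54625) * 1.19 = 660431.0 N = 660.4 kN

660.4 kN


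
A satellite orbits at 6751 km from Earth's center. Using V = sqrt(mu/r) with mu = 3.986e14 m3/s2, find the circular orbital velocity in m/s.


V = sqrt(3.986e14 / 6751000) = 7684 m/s

7684 m/s


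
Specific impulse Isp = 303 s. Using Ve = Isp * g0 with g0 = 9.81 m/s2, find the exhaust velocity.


Ve = Isp * g0 = 303 * 9.81 = 2972.4 m/s

2972.4 m/s


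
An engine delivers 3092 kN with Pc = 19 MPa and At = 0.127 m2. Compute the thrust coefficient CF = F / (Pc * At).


CF = 3092000 / (19e6 * 0.127) = 1.28

1.28


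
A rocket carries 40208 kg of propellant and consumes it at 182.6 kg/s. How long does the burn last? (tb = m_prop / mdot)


tb = 40208 / 182.6 = 220.2 s

220.2 s


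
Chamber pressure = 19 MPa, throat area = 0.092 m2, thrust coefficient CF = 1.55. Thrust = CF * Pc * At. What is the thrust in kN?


F = 1.55 * 19e6 * 0.092 = 2.7094e+06 N = 2709.4 kN

2709.4 kN


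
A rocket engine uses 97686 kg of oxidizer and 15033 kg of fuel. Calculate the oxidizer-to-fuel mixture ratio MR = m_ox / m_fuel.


MR = 97686 / 15033 = 6.5

6.5


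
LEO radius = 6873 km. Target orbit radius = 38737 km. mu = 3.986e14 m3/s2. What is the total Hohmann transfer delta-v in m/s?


V1 = sqrt(mu/r1) = 7615.45 m/s
dV1 = V1*(sqrt(2*r2/(r1+r2)) - 1) = 2309.85 m/s
V2 = sqrt(mu/r2) = 3207.79 m/s
dV2 = V2*(1 - sqrt(2*r1/(r1+r2))) = 1446.77 m/s
Total dV = 3757 m/s

3757 m/s


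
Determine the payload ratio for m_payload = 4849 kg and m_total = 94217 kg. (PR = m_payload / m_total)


PR = 4849 / 94217 = 0.0515

0.0515


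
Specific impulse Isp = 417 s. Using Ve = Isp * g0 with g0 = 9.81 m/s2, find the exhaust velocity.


Ve = Isp * g0 = 417 * 9.81 = 4090.8 m/s

4090.8 m/s


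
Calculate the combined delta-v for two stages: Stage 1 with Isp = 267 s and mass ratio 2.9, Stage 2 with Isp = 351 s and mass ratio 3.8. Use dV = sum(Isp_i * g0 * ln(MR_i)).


dV1 = 267 * 9.81 * ln(2.9) = 2788.8 m/s
dV2 = 351 * 9.81 * ln(3.8) = 4596.8 m/s
Total dV = 2788.8 + 4596.8 = 7385.6 m/s ~ 7386 m/s

7386 m/s


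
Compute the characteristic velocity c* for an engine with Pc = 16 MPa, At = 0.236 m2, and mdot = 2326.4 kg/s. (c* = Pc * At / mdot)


c* = 16e6 * 0.236 / 2326.4 = 1623 m/s

1623 m/s


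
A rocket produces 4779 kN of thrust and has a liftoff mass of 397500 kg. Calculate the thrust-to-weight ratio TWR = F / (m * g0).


TWR = 4779000 / (397500 * 9.81) = 1.23

1.23


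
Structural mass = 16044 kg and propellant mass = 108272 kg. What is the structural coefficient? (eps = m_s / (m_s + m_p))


eps = 16044 / (16044 + 108272) = 0.1291

0.1291


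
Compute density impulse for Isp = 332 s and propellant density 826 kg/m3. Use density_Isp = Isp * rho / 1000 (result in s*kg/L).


rho*Isp = 332 * 826 / 1000 = 274 s*kg/L

274 s*kg/L


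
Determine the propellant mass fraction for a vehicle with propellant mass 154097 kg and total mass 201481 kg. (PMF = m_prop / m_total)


PMF = 154097 / 201481 = 0.765

0.765


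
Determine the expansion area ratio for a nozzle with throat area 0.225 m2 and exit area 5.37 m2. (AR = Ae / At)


AR = 5.37 / 0.225 = 23.9

23.9


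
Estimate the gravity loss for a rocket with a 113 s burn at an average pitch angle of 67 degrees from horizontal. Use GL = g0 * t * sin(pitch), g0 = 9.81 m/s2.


GL = 9.81 * 113 * sin(67 deg) = 1020 m/s

1020 m/s


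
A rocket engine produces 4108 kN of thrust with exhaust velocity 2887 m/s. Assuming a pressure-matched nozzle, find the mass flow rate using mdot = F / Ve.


mdot = F / Ve = 4108000 / 2887 = 1422.9 kg/s

1422.9 kg/s


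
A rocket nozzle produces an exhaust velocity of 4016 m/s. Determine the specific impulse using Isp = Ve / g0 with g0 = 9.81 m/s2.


Isp = Ve / g0 = 4016 / 9.81 = 409.4 s

409.4 s


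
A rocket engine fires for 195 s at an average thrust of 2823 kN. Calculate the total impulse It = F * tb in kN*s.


It = 2823 * 195 = 550485 kN*s

550485 kN*s


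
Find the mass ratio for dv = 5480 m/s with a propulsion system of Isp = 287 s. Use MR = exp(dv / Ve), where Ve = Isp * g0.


Ve = 287 * 9.81 = 2815.47 m/s
MR = exp(5480 / 2815.47) = 7.003

7.003


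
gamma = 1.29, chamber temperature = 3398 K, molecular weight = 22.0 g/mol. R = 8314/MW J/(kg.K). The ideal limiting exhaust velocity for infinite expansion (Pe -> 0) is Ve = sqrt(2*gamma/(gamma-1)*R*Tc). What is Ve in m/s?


R = 8314 / 22.0 = 377.91 J/(kg.K)
Ve = sqrt(2 * 1.29 / (1.29 - 1) * 377.91 * 3398) = 3380 m/s

3380 m/s


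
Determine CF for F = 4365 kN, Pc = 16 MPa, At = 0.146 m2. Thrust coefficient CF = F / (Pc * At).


CF = 4365000 / (16e6 * 0.146) = 1.87

1.87


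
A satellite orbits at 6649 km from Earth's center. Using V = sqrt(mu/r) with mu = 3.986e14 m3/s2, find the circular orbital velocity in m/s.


V = sqrt(3.986e14 / 6649000) = 7743 m/s

7743 m/s


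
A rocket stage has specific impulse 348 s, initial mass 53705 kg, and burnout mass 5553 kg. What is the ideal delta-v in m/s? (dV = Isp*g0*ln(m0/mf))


Ve = 348 * 9.81 = 3413.88 m/s
dV = 3413.88 * ln(53705/5553) = 7747 m/s

7747 m/s


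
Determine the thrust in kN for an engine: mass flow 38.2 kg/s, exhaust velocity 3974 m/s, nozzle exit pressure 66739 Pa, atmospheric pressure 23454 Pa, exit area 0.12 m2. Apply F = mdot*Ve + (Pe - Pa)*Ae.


F = 38.2 * 3974 + (66739 - 23454) * 0.12 = 157001.0 N = 157.0 kN

157.0 kN


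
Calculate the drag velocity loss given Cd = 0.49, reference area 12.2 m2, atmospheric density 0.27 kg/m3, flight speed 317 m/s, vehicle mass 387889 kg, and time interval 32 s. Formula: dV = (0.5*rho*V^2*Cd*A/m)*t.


D = 0.5 * 0.27 * 317^2 * 0.49 * 12.2 = 81097.64 N
a = 81097.64 / 387889 = 0.2091 m/s2
dV = 0.2091 * 32 = 6.7 m/s

6.7 m/s


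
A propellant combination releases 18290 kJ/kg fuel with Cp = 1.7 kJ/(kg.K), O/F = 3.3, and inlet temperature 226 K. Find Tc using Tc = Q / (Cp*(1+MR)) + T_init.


Tc = 18290 / (1.7 * (1 + 3.3)) + 226 = 2728 K

2728 K


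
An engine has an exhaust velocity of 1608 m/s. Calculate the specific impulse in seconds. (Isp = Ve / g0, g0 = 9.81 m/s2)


Isp = Ve / g0 = 1608 / 9.81 = 163.9 s

163.9 s


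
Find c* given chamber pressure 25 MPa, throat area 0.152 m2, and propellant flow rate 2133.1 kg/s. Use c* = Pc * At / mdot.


c* = 25e6 * 0.152 / 2133.1 = 1781 m/s

1781 m/s


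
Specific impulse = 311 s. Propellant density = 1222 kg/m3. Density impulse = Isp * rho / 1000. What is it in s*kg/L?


rho*Isp = 311 * 1222 / 1000 = 380 s*kg/L

380 s*kg/L


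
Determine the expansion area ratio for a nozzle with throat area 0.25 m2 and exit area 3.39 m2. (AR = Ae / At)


AR = 3.39 / 0.25 = 13.6

13.6


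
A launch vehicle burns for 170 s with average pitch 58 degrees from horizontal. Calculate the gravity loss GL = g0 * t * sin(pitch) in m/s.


GL = 9.81 * 170 * sin(58 deg) = 1414 m/s

1414 m/s


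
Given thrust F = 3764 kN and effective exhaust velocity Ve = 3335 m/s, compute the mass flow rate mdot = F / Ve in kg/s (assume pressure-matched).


mdot = F / Ve = 3764000 / 3335 = 1128.6 kg/s

1128.6 kg/s


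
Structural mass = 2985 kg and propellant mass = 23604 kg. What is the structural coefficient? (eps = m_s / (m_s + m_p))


eps = 2985 / (2985 + 23604) = 0.1123

0.1123


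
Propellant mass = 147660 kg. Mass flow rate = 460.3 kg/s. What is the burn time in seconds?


tb = 147660 / 460.3 = 320.8 s

320.8 s


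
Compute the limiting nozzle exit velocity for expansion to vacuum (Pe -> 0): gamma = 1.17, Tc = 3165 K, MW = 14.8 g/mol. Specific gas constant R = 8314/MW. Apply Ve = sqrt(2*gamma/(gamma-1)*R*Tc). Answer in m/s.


R = 8314 / 14.8 = 561.76 J/(kg.K)
Ve = sqrt(2 * 1.17 / (1.17 - 1) * 561.76 * 3165) = 4947 m/s

4947 m/s


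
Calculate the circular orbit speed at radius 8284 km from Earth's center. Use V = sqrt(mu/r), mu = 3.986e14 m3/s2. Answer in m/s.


V = sqrt(3.986e14 / 8284000) = 6937 m/s

6937 m/s


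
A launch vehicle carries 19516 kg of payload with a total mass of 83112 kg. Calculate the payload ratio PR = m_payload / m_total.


PR = 19516 / 83112 = 0.2348

0.2348


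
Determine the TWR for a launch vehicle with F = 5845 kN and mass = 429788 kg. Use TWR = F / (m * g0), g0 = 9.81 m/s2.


TWR = 5845000 / (429788 * 9.81) = 1.39

1.39


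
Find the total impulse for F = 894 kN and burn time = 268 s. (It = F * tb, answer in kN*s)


It = 894 * 268 = 239592 kN*s

239592 kN*s


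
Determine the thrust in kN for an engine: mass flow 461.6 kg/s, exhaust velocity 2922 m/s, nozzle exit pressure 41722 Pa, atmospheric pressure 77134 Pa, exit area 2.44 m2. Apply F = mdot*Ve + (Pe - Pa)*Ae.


F = 461.6 * 2922 + (41722 - 77134) * 2.44 = 1.2624e+06 N = 1262.4 kN

1262.4 kN


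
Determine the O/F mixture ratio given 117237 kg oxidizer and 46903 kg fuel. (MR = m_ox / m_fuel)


MR = 117237 / 46903 = 2.5

2.5


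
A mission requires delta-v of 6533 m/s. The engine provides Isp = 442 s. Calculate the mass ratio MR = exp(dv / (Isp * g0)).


Ve = 442 * 9.81 = 4336.02 m/s
MR = exp(6533 / 4336.02) = 4.512

4.512


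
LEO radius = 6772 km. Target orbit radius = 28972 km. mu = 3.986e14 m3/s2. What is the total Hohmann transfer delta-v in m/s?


V1 = sqrt(mu/r1) = 7672.03 m/s
dV1 = V1*(sqrt(2*r2/(r1+r2)) - 1) = 2096.13 m/s
V2 = sqrt(mu/r2) = 3709.19 m/s
dV2 = V2*(1 - sqrt(2*r1/(r1+r2))) = 1425.95 m/s
Total dV = 3522 m/s

3522 m/s


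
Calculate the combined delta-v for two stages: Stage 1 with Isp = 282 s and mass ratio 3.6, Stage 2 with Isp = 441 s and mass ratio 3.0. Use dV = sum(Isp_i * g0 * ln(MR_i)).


dV1 = 282 * 9.81 * ln(3.6) = 3543.6 m/s
dV2 = 441 * 9.81 * ln(3.0) = 4752.8 m/s
Total dV = 3543.6 + 4752.8 = 8296.4 m/s ~ 8296 m/s

8296 m/s


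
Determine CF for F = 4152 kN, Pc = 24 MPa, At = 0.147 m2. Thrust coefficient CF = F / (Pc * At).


CF = 4152000 / (24e6 * 0.147) = 1.18

1.18


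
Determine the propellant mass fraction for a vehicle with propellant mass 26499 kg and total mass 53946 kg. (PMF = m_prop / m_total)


PMF = 26499 / 53946 = 0.491

0.491


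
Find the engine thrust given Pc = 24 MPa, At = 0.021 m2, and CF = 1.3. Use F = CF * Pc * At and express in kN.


F = 1.3 * 24e6 * 0.021 = 655200.0 N = 655.2 kN

655.2 kN


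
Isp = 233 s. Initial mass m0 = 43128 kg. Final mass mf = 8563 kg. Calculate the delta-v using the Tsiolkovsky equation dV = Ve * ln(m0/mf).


Ve = 233 * 9.81 = 2285.73 m/s
dV = 2285.73 * ln(43128/8563) = 3695 m/s

3695 m/s


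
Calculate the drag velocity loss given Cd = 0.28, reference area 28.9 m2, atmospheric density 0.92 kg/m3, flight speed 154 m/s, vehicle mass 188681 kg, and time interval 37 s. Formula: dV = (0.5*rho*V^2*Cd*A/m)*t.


D = 0.5 * 0.92 * 154^2 * 0.28 * 28.9 = 88278.54 N
a = 88278.54 / 188681 = 0.4679 m/s2
dV = 0.4679 * 37 = 17.3 m/s

17.3 m/s


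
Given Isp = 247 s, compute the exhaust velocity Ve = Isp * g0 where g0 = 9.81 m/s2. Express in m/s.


Ve = Isp * g0 = 247 * 9.81 = 2423.1 m/s

2423.1 m/s


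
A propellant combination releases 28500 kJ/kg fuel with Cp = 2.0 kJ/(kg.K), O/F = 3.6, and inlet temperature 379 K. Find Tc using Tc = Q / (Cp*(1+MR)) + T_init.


Tc = 28500 / (2.0 * (1 + 3.6)) + 379 = 3477 K

3477 K


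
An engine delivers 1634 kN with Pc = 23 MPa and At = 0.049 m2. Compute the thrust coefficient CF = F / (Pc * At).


CF = 1634000 / (23e6 * 0.049) = 1.45

1.45


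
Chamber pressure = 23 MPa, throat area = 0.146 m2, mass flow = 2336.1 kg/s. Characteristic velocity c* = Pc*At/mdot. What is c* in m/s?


c* = 23e6 * 0.146 / 2336.1 = 1437 m/s

1437 m/s


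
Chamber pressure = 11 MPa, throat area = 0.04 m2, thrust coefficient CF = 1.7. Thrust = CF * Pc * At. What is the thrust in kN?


F = 1.7 * 11e6 * 0.04 = 748000.0 N = 748.0 kN

748.0 kN


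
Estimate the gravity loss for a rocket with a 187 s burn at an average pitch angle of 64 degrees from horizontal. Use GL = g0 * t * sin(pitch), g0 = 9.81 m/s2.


GL = 9.81 * 187 * sin(64 deg) = 1649 m/s

1649 m/s


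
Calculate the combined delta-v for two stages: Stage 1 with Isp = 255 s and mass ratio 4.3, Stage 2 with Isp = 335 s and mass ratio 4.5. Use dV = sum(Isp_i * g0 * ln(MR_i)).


dV1 = 255 * 9.81 * ln(4.3) = 3648.8 m/s
dV2 = 335 * 9.81 * ln(4.5) = 4942.9 m/s
Total dV = 3648.8 + 4942.9 = 8591.7 m/s ~ 8592 m/s

8592 m/s


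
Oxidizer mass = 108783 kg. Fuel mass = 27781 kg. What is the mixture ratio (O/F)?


MR = 108783 / 27781 = 3.92

3.92


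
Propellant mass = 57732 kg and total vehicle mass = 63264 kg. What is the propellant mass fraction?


PMF = 57732 / 63264 = 0.913

0.913


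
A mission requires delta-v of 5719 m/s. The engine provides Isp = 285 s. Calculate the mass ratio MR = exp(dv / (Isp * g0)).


Ve = 285 * 9.81 = 2795.85 m/s
MR = exp(5719 / 2795.85) = 7.733

7.733


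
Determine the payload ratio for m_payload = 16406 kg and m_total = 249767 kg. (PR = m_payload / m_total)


PR = 16406 / 249767 = 0.0657

0.0657


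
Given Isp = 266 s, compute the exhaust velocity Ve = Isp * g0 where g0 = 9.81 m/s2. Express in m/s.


Ve = Isp * g0 = 266 * 9.81 = 2609.5 m/s

2609.5 m/s


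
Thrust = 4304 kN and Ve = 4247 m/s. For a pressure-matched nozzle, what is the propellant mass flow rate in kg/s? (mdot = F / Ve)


mdot = F / Ve = 4304000 / 4247 = 1013.4 kg/s

1013.4 kg/s


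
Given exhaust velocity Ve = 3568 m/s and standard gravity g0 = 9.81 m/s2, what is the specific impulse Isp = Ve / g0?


Isp = Ve / g0 = 3568 / 9.81 = 363.7 s

363.7 s


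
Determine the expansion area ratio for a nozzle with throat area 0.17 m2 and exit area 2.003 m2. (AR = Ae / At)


AR = 2.003 / 0.17 = 11.8

11.8


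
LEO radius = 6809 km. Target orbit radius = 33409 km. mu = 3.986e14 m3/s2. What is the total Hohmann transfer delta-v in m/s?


V1 = sqrt(mu/r1) = 7651.15 m/s
dV1 = V1*(sqrt(2*r2/(r1+r2)) - 1) = 2210.81 m/s
V2 = sqrt(mu/r2) = 3454.12 m/s
dV2 = V2*(1 - sqrt(2*r1/(r1+r2))) = 1444.17 m/s
Total dV = 3655 m/s

3655 m/s


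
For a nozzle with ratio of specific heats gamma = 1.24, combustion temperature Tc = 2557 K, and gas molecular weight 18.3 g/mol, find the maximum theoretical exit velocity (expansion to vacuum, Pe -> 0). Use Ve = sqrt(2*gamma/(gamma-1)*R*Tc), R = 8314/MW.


R = 8314 / 18.3 = 454.32 J/(kg.K)
Ve = sqrt(2 * 1.24 / (1.24 - 1) * 454.32 * 2557) = 3465 m/s

3465 m/s


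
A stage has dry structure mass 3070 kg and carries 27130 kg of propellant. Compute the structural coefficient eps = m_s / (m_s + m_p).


eps = 3070 / (3070 + 27130) = 0.1017

0.1017


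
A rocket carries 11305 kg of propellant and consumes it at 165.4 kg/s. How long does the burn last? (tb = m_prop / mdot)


tb = 11305 / 165.4 = 68.3 s

68.3 s


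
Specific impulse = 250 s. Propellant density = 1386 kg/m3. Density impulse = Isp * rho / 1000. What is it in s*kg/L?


rho*Isp = 250 * 1386 / 1000 = 346 s*kg/L

346 s*kg/L


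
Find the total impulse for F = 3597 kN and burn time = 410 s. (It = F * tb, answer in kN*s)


It = 3597 * 410 = 1474770 kN*s

1474770 kN*s


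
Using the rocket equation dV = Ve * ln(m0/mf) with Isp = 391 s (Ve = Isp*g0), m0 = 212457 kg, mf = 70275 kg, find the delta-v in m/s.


Ve = 391 * 9.81 = 3835.71 m/s
dV = 3835.71 * ln(212457/70275) = 4244 m/s

4244 m/s


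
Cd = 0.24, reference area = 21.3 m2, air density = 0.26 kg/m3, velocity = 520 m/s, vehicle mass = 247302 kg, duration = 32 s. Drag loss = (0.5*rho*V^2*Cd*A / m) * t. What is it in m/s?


D = 0.5 * 0.26 * 520^2 * 0.24 * 21.3 = 179697.02 N
a = 179697.02 / 247302 = 0.7266 m/s2
dV = 0.7266 * 32 = 23.3 m/s

23.3 m/s


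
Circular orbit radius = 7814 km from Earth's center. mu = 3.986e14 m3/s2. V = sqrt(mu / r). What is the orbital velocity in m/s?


V = sqrt(3.986e14 / 7814000) = 7142 m/s

7142 m/s


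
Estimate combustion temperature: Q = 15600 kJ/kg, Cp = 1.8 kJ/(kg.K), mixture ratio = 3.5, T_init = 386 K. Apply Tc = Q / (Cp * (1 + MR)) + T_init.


Tc = 15600 / (1.8 * (1 + 3.5)) + 386 = 2312 K

2312 K


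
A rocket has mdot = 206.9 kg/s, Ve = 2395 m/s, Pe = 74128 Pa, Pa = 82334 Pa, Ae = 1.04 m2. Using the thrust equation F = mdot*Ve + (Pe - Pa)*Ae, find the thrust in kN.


F = 206.9 * 2395 + (74128 - 82334) * 1.04 = 486991.0 N = 487.0 kN

487.0 kN


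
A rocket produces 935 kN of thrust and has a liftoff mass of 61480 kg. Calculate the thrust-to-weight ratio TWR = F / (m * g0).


TWR = 935000 / (61480 * 9.81) = 1.55

1.55


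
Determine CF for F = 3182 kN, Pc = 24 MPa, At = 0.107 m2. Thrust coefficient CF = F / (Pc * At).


CF = 3182000 / (24e6 * 0.107) = 1.24

1.24


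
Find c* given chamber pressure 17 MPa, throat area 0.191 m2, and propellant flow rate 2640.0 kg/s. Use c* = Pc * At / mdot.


c* = 17e6 * 0.191 / 2640.0 = 1230 m/s

1230 m/s


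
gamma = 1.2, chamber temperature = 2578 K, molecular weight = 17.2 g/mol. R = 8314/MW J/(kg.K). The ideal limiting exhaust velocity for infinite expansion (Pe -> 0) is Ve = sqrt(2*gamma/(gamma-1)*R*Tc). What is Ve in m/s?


R = 8314 / 17.2 = 483.37 J/(kg.K)
Ve = sqrt(2 * 1.2 / (1.2 - 1) * 483.37 * 2578) = 3867 m/s

3867 m/s


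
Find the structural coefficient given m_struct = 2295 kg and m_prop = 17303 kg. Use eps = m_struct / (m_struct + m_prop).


eps = 2295 / (2295 + 17303) = 0.1171

0.1171


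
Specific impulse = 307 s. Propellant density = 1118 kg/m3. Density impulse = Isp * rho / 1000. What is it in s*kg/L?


rho*Isp = 307 * 1118 / 1000 = 343 s*kg/L

343 s*kg/L


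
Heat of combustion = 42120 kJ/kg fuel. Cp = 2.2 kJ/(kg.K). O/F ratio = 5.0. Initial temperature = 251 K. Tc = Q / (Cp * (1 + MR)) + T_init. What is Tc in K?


Tc = 42120 / (2.2 * (1 + 5.0)) + 251 = 3442 K

3442 K


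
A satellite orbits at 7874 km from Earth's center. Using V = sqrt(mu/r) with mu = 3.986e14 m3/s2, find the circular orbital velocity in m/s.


V = sqrt(3.986e14 / 7874000) = 7115 m/s

7115 m/s


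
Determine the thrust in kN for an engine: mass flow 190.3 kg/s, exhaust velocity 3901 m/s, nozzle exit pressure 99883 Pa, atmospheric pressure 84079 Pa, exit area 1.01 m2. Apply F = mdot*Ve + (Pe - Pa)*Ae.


F = 190.3 * 3901 + (99883 - 84079) * 1.01 = 758322.0 N = 758.3 kN

758.3 kN


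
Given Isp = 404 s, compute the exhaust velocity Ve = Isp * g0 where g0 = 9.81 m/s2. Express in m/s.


Ve = Isp * g0 = 404 * 9.81 = 3963.2 m/s

3963.2 m/s


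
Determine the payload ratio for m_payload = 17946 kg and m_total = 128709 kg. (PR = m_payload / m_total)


PR = 17946 / 128709 = 0.1394

0.1394


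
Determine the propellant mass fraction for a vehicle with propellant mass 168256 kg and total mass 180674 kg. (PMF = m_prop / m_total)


PMF = 168256 / 180674 = 0.931

0.931


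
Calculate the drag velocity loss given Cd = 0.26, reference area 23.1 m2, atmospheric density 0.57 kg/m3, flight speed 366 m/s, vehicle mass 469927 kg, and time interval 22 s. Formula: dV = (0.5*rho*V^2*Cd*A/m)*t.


D = 0.5 * 0.57 * 366^2 * 0.26 * 23.1 = 229293.82 N
a = 229293.82 / 469927 = 0.4879 m/s2
dV = 0.4879 * 22 = 10.7 m/s

10.7 m/s


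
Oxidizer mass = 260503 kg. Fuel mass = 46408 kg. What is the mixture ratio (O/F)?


MR = 260503 / 46408 = 5.61

5.61


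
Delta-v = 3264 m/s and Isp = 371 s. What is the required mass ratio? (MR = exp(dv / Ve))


Ve = 371 * 9.81 = 3639.51 m/s
MR = exp(3264 / 3639.51) = 2.452

2.452
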